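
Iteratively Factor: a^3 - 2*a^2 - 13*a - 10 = (a + 2)*(a^2 - 4*a - 5) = (a + 1)*(a + 2)*(a - 5)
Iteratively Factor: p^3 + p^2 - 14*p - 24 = (p - 4)*(p^2 + 5*p + 6) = (p - 4)*(p + 2)*(p + 3)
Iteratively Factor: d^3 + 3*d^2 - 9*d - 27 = (d + 3)*(d^2 - 9) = (d - 3)*(d + 3)*(d + 3)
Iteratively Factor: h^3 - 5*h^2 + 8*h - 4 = (h - 2)*(h^2 - 3*h + 2) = (h - 2)*(h - 1)*(h - 2)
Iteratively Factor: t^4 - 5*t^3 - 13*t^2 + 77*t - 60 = (t + 4)*(t^3 - 9*t^2 + 23*t - 15) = (t - 5)*(t + 4)*(t^2 - 4*t + 3) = (t - 5)*(t - 1)*(t + 4)*(t - 3)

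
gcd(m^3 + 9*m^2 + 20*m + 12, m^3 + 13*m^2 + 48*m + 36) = m^2 + 7*m + 6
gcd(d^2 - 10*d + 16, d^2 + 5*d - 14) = d - 2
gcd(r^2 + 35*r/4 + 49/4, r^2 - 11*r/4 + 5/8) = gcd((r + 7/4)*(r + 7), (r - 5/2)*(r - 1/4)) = 1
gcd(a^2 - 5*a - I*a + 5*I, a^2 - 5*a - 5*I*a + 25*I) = a - 5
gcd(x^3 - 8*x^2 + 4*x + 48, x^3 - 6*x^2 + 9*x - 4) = x - 4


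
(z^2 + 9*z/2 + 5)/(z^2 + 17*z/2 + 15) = (z + 2)/(z + 6)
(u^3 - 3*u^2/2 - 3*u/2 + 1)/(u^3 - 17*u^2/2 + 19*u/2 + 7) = (2*u^2 + u - 1)/(2*u^2 - 13*u - 7)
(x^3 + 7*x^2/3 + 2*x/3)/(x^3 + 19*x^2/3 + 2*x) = (x + 2)/(x + 6)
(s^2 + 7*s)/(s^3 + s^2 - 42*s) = 1/(s - 6)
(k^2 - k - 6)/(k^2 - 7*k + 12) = (k + 2)/(k - 4)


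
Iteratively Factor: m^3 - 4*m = (m + 2)*(m^2 - 2*m) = (m - 2)*(m + 2)*(m)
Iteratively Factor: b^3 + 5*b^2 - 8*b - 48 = (b + 4)*(b^2 + b - 12) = (b + 4)^2*(b - 3)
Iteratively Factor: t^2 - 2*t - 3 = (t - 3)*(t + 1)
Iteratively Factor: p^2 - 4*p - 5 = (p - 5)*(p + 1)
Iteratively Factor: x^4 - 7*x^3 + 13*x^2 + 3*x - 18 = (x - 3)*(x^3 - 4*x^2 + x + 6) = (x - 3)*(x + 1)*(x^2 - 5*x + 6) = (x - 3)^2*(x + 1)*(x - 2)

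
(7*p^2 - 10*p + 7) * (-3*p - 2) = -21*p^3 + 16*p^2 - p - 14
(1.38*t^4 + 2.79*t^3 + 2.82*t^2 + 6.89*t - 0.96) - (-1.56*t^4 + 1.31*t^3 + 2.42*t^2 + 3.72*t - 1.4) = 2.94*t^4 + 1.48*t^3 + 0.4*t^2 + 3.17*t + 0.44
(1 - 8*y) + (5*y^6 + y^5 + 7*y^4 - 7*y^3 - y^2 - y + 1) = 5*y^6 + y^5 + 7*y^4 - 7*y^3 - y^2 - 9*y + 2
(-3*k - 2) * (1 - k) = 3*k^2 - k - 2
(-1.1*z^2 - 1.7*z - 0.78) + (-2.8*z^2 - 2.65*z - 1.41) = -3.9*z^2 - 4.35*z - 2.19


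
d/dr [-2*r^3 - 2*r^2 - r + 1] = -6*r^2 - 4*r - 1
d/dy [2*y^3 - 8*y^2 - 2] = 2*y*(3*y - 8)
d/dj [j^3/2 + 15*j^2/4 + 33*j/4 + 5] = 3*j^2/2 + 15*j/2 + 33/4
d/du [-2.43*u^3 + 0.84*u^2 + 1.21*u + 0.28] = -7.29*u^2 + 1.68*u + 1.21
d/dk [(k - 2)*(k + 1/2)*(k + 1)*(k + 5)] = 4*k^3 + 27*k^2/2 - 10*k - 27/2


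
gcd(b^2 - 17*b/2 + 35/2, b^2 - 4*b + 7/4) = b - 7/2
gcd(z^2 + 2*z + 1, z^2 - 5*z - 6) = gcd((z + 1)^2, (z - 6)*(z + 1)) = z + 1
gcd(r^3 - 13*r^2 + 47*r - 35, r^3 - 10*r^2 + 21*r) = r - 7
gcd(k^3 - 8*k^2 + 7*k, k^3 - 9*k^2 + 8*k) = k^2 - k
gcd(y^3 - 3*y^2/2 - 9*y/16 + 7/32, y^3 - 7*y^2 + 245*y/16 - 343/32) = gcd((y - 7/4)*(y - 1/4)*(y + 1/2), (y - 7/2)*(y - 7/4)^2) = y - 7/4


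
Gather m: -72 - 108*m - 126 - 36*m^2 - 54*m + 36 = -36*m^2 - 162*m - 162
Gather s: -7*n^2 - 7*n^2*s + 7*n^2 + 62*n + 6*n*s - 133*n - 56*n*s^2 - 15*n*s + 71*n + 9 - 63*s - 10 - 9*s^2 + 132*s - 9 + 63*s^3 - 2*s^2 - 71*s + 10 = 63*s^3 + s^2*(-56*n - 11) + s*(-7*n^2 - 9*n - 2)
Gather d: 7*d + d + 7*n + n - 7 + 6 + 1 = 8*d + 8*n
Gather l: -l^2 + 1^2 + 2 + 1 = 4 - l^2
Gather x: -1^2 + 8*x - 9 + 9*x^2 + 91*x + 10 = 9*x^2 + 99*x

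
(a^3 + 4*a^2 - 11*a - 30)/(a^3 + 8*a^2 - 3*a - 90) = (a + 2)/(a + 6)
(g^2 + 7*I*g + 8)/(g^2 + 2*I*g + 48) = (g - I)/(g - 6*I)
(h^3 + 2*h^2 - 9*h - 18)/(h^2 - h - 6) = h + 3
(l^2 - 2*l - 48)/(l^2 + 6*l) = (l - 8)/l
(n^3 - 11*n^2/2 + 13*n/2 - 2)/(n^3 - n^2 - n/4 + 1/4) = 2*(n - 4)/(2*n + 1)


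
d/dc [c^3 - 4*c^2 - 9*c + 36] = 3*c^2 - 8*c - 9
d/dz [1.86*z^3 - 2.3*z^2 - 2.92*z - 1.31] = 5.58*z^2 - 4.6*z - 2.92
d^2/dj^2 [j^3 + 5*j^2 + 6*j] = 6*j + 10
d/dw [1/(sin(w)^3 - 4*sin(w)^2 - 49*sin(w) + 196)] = (-3*sin(w)^2 + 8*sin(w) + 49)*cos(w)/(sin(w)^3 - 4*sin(w)^2 - 49*sin(w) + 196)^2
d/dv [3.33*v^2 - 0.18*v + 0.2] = 6.66*v - 0.18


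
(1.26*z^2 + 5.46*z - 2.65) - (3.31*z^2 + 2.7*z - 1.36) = -2.05*z^2 + 2.76*z - 1.29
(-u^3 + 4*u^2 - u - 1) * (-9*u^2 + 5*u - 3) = 9*u^5 - 41*u^4 + 32*u^3 - 8*u^2 - 2*u + 3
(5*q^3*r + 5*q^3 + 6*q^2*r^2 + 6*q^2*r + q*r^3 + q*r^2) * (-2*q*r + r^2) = -10*q^4*r^2 - 10*q^4*r - 7*q^3*r^3 - 7*q^3*r^2 + 4*q^2*r^4 + 4*q^2*r^3 + q*r^5 + q*r^4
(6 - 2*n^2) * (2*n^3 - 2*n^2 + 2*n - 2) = -4*n^5 + 4*n^4 + 8*n^3 - 8*n^2 + 12*n - 12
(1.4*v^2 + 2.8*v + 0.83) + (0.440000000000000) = 1.4*v^2 + 2.8*v + 1.27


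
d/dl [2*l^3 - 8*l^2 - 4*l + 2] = 6*l^2 - 16*l - 4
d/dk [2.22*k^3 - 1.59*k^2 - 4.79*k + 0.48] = 6.66*k^2 - 3.18*k - 4.79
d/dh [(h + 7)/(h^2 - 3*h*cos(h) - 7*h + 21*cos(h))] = (-3*h^2*sin(h) - h^2 - 14*h + 147*sin(h) + 42*cos(h) + 49)/((h - 7)^2*(h - 3*cos(h))^2)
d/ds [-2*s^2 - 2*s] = -4*s - 2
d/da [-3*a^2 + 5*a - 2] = 5 - 6*a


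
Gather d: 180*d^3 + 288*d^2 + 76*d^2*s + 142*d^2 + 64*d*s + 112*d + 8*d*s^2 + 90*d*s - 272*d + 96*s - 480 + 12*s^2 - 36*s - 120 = 180*d^3 + d^2*(76*s + 430) + d*(8*s^2 + 154*s - 160) + 12*s^2 + 60*s - 600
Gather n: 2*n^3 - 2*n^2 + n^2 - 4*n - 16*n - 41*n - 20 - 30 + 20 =2*n^3 - n^2 - 61*n - 30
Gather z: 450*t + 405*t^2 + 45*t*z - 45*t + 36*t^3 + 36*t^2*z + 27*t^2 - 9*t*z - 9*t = 36*t^3 + 432*t^2 + 396*t + z*(36*t^2 + 36*t)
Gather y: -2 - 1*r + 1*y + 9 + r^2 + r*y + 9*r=r^2 + 8*r + y*(r + 1) + 7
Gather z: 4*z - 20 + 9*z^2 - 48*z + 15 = 9*z^2 - 44*z - 5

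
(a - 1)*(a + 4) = a^2 + 3*a - 4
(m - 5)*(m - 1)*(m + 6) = m^3 - 31*m + 30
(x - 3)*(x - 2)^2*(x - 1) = x^4 - 8*x^3 + 23*x^2 - 28*x + 12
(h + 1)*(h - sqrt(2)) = h^2 - sqrt(2)*h + h - sqrt(2)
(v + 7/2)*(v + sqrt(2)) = v^2 + sqrt(2)*v + 7*v/2 + 7*sqrt(2)/2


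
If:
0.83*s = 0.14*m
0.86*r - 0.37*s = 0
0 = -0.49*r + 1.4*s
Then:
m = 0.00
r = 0.00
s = 0.00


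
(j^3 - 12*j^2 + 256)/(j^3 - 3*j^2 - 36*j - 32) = (j - 8)/(j + 1)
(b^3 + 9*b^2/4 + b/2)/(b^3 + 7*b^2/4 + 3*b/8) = 2*(b + 2)/(2*b + 3)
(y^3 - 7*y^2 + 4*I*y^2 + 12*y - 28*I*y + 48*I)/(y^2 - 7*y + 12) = y + 4*I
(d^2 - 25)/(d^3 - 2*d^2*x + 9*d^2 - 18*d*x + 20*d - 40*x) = (5 - d)/(-d^2 + 2*d*x - 4*d + 8*x)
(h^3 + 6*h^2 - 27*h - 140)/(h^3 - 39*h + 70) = (h + 4)/(h - 2)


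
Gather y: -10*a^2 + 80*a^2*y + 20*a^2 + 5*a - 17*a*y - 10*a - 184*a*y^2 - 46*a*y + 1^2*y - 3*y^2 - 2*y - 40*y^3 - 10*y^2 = 10*a^2 - 5*a - 40*y^3 + y^2*(-184*a - 13) + y*(80*a^2 - 63*a - 1)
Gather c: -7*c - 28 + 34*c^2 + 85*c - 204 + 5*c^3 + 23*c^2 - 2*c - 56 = 5*c^3 + 57*c^2 + 76*c - 288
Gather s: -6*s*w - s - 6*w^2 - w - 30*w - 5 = s*(-6*w - 1) - 6*w^2 - 31*w - 5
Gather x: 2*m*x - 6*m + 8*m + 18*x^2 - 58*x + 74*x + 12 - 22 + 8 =2*m + 18*x^2 + x*(2*m + 16) - 2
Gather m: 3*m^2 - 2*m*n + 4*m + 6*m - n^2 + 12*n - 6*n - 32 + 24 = 3*m^2 + m*(10 - 2*n) - n^2 + 6*n - 8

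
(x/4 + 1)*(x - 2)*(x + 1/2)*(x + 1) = x^4/4 + 7*x^3/8 - 9*x^2/8 - 11*x/4 - 1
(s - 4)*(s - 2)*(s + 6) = s^3 - 28*s + 48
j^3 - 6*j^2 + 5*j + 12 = (j - 4)*(j - 3)*(j + 1)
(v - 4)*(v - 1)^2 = v^3 - 6*v^2 + 9*v - 4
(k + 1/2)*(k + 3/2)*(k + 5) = k^3 + 7*k^2 + 43*k/4 + 15/4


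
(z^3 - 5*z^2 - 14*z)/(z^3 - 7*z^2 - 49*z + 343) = z*(z + 2)/(z^2 - 49)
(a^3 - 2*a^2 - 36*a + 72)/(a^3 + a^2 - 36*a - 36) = (a - 2)/(a + 1)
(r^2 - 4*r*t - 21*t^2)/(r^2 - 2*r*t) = (r^2 - 4*r*t - 21*t^2)/(r*(r - 2*t))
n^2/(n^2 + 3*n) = n/(n + 3)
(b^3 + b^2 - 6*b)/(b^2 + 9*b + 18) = b*(b - 2)/(b + 6)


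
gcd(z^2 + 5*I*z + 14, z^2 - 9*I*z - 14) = z - 2*I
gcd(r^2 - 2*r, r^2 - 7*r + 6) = 1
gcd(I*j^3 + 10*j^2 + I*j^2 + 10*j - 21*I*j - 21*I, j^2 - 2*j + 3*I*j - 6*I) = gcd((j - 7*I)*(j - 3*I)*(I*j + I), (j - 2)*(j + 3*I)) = 1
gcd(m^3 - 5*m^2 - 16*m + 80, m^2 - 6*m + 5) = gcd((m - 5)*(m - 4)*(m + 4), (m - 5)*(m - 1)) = m - 5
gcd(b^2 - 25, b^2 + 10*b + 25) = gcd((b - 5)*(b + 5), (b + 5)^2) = b + 5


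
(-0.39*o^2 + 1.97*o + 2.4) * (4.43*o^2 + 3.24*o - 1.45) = -1.7277*o^4 + 7.4635*o^3 + 17.5803*o^2 + 4.9195*o - 3.48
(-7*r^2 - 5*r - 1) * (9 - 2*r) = 14*r^3 - 53*r^2 - 43*r - 9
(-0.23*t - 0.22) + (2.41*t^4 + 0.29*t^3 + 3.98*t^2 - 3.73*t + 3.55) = 2.41*t^4 + 0.29*t^3 + 3.98*t^2 - 3.96*t + 3.33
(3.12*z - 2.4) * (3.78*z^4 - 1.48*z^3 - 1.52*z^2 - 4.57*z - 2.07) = 11.7936*z^5 - 13.6896*z^4 - 1.1904*z^3 - 10.6104*z^2 + 4.5096*z + 4.968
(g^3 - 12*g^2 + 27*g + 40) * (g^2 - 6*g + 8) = g^5 - 18*g^4 + 107*g^3 - 218*g^2 - 24*g + 320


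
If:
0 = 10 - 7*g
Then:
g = 10/7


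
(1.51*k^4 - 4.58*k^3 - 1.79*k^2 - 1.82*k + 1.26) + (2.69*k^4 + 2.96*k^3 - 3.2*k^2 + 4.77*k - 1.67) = 4.2*k^4 - 1.62*k^3 - 4.99*k^2 + 2.95*k - 0.41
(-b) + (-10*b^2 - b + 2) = -10*b^2 - 2*b + 2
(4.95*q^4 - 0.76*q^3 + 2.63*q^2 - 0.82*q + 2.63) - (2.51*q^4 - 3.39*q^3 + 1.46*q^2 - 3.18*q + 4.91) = 2.44*q^4 + 2.63*q^3 + 1.17*q^2 + 2.36*q - 2.28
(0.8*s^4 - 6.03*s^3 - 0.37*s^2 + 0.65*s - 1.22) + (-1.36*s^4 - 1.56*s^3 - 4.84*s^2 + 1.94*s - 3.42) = -0.56*s^4 - 7.59*s^3 - 5.21*s^2 + 2.59*s - 4.64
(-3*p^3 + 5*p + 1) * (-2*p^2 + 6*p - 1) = 6*p^5 - 18*p^4 - 7*p^3 + 28*p^2 + p - 1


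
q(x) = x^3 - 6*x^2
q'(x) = 3*x^2 - 12*x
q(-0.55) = -1.98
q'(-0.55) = 7.51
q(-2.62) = -59.17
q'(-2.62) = 52.03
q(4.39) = -31.03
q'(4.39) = 5.14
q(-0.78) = -4.12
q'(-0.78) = 11.19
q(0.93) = -4.39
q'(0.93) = -8.57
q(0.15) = -0.13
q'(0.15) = -1.73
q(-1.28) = -11.93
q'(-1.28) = 20.28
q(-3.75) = -137.11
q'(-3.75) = 87.19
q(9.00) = 243.00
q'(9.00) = 135.00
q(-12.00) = -2592.00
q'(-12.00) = 576.00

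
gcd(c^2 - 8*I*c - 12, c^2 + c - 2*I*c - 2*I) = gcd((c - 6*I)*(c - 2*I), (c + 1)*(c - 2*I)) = c - 2*I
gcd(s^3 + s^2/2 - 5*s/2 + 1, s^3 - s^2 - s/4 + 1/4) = s^2 - 3*s/2 + 1/2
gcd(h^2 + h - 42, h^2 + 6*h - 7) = h + 7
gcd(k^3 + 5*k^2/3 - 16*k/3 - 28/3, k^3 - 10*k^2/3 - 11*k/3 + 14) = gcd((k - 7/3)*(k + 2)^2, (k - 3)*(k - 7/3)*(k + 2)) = k^2 - k/3 - 14/3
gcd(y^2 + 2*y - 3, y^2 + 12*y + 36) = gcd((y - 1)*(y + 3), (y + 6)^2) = 1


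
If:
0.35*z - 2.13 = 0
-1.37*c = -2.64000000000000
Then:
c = 1.93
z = 6.09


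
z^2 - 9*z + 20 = (z - 5)*(z - 4)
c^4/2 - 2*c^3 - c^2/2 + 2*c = c*(c/2 + 1/2)*(c - 4)*(c - 1)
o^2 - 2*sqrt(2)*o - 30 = (o - 5*sqrt(2))*(o + 3*sqrt(2))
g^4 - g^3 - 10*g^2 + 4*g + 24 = (g - 3)*(g - 2)*(g + 2)^2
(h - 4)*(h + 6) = h^2 + 2*h - 24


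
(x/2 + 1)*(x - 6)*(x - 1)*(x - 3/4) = x^4/2 - 23*x^3/8 - 17*x^2/8 + 9*x - 9/2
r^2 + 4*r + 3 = (r + 1)*(r + 3)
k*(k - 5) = k^2 - 5*k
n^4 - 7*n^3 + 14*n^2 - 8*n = n*(n - 4)*(n - 2)*(n - 1)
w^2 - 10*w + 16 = (w - 8)*(w - 2)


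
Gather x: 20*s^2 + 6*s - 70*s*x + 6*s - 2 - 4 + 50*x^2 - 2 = 20*s^2 - 70*s*x + 12*s + 50*x^2 - 8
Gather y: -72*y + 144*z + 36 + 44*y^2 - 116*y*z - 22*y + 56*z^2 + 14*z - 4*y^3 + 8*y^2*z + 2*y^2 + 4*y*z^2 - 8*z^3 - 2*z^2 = -4*y^3 + y^2*(8*z + 46) + y*(4*z^2 - 116*z - 94) - 8*z^3 + 54*z^2 + 158*z + 36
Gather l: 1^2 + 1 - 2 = 0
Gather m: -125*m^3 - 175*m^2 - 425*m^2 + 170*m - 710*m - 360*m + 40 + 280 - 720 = -125*m^3 - 600*m^2 - 900*m - 400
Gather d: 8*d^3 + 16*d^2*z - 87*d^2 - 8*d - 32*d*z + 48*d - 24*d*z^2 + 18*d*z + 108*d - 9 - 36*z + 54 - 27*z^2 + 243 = 8*d^3 + d^2*(16*z - 87) + d*(-24*z^2 - 14*z + 148) - 27*z^2 - 36*z + 288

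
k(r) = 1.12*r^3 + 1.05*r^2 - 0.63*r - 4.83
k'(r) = 3.36*r^2 + 2.1*r - 0.63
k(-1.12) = -4.38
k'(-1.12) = 1.23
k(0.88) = -3.81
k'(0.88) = 3.82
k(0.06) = -4.86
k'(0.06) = -0.49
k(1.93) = 5.92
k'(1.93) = 15.94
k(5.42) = 200.93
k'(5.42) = 109.46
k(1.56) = 0.99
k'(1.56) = 10.82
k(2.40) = 15.19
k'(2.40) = 23.76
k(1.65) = 2.02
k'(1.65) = 11.98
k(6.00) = 271.11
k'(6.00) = 132.93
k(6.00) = 271.11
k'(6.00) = 132.93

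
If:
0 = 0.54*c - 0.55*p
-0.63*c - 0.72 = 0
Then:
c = -1.14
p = -1.12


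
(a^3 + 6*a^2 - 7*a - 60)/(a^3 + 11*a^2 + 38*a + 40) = (a - 3)/(a + 2)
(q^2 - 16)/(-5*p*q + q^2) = (16 - q^2)/(q*(5*p - q))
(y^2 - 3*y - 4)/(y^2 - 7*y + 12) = (y + 1)/(y - 3)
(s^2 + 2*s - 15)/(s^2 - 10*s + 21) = (s + 5)/(s - 7)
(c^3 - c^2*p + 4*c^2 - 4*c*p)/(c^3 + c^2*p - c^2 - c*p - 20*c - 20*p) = c*(c - p)/(c^2 + c*p - 5*c - 5*p)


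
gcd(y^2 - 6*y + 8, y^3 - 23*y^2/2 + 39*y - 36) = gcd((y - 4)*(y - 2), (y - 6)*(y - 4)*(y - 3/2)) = y - 4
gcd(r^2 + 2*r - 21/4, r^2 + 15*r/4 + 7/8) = r + 7/2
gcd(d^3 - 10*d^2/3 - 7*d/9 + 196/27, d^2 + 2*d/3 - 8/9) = d + 4/3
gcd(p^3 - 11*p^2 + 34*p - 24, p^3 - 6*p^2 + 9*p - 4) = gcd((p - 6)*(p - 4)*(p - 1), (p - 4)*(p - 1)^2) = p^2 - 5*p + 4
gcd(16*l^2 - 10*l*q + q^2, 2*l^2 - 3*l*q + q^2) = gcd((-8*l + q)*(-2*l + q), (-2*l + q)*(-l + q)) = -2*l + q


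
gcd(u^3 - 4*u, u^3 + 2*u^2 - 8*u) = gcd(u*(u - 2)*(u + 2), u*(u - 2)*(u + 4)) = u^2 - 2*u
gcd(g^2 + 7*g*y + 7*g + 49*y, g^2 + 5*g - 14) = g + 7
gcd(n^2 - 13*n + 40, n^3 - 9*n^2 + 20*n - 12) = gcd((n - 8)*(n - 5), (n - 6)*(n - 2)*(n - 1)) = 1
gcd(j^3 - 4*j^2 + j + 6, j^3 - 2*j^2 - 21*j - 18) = j + 1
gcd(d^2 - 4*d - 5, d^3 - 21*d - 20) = d^2 - 4*d - 5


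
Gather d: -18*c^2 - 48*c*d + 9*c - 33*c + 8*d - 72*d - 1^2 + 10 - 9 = -18*c^2 - 24*c + d*(-48*c - 64)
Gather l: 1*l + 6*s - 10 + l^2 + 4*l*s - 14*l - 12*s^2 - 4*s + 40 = l^2 + l*(4*s - 13) - 12*s^2 + 2*s + 30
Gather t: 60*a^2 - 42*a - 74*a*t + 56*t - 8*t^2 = 60*a^2 - 42*a - 8*t^2 + t*(56 - 74*a)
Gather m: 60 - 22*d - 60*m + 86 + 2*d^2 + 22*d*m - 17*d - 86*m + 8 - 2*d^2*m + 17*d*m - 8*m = 2*d^2 - 39*d + m*(-2*d^2 + 39*d - 154) + 154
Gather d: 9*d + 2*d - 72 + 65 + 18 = 11*d + 11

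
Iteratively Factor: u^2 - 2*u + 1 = (u - 1)*(u - 1)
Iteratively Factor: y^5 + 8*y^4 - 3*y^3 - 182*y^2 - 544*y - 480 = (y - 5)*(y^4 + 13*y^3 + 62*y^2 + 128*y + 96) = (y - 5)*(y + 2)*(y^3 + 11*y^2 + 40*y + 48) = (y - 5)*(y + 2)*(y + 4)*(y^2 + 7*y + 12) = (y - 5)*(y + 2)*(y + 4)^2*(y + 3)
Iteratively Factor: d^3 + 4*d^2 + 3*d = (d)*(d^2 + 4*d + 3) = d*(d + 1)*(d + 3)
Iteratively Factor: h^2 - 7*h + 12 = (h - 3)*(h - 4)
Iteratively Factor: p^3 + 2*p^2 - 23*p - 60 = (p + 3)*(p^2 - p - 20) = (p + 3)*(p + 4)*(p - 5)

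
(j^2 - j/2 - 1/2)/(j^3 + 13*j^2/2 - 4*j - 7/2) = 1/(j + 7)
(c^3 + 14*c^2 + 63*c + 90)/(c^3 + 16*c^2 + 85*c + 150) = (c + 3)/(c + 5)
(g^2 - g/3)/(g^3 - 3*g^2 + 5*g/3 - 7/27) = 9*g/(9*g^2 - 24*g + 7)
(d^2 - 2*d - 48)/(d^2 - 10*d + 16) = (d + 6)/(d - 2)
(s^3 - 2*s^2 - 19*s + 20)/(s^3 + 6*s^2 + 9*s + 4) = (s^2 - 6*s + 5)/(s^2 + 2*s + 1)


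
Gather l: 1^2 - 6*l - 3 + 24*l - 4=18*l - 6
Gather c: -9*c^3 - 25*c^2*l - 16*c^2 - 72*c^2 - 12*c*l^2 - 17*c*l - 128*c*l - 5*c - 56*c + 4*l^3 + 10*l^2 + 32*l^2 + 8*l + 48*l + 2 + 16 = -9*c^3 + c^2*(-25*l - 88) + c*(-12*l^2 - 145*l - 61) + 4*l^3 + 42*l^2 + 56*l + 18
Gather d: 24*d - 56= 24*d - 56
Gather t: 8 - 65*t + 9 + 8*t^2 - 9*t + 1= 8*t^2 - 74*t + 18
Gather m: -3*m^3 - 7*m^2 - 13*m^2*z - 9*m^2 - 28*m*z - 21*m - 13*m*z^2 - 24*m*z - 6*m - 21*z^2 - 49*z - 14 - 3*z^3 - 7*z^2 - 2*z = -3*m^3 + m^2*(-13*z - 16) + m*(-13*z^2 - 52*z - 27) - 3*z^3 - 28*z^2 - 51*z - 14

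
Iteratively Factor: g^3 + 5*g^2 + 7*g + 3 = (g + 1)*(g^2 + 4*g + 3) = (g + 1)*(g + 3)*(g + 1)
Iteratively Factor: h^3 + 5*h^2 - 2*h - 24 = (h + 4)*(h^2 + h - 6) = (h - 2)*(h + 4)*(h + 3)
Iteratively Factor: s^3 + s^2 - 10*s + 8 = (s - 2)*(s^2 + 3*s - 4) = (s - 2)*(s - 1)*(s + 4)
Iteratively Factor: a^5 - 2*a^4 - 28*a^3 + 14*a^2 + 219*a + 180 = (a + 1)*(a^4 - 3*a^3 - 25*a^2 + 39*a + 180) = (a - 4)*(a + 1)*(a^3 + a^2 - 21*a - 45) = (a - 5)*(a - 4)*(a + 1)*(a^2 + 6*a + 9) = (a - 5)*(a - 4)*(a + 1)*(a + 3)*(a + 3)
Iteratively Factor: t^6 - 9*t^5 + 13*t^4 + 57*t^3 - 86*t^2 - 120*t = (t - 5)*(t^5 - 4*t^4 - 7*t^3 + 22*t^2 + 24*t) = (t - 5)*(t + 2)*(t^4 - 6*t^3 + 5*t^2 + 12*t) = t*(t - 5)*(t + 2)*(t^3 - 6*t^2 + 5*t + 12) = t*(t - 5)*(t - 3)*(t + 2)*(t^2 - 3*t - 4) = t*(t - 5)*(t - 3)*(t + 1)*(t + 2)*(t - 4)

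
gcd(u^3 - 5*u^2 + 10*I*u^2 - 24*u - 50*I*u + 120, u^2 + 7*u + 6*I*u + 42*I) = u + 6*I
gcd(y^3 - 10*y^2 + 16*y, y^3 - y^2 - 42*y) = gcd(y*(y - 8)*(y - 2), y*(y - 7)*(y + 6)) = y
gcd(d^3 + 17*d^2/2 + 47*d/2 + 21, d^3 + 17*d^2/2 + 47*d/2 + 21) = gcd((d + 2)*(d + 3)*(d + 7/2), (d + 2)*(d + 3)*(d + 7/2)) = d^3 + 17*d^2/2 + 47*d/2 + 21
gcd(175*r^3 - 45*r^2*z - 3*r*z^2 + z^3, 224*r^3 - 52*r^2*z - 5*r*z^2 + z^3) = 7*r + z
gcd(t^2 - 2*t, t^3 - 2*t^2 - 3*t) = t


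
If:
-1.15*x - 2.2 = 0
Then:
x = -1.91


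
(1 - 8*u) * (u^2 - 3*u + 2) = -8*u^3 + 25*u^2 - 19*u + 2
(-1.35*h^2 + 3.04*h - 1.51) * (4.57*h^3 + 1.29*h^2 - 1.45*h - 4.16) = -6.1695*h^5 + 12.1513*h^4 - 1.0216*h^3 - 0.739899999999999*h^2 - 10.4569*h + 6.2816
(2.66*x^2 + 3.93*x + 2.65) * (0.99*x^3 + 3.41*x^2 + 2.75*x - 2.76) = 2.6334*x^5 + 12.9613*x^4 + 23.3398*x^3 + 12.5024*x^2 - 3.5593*x - 7.314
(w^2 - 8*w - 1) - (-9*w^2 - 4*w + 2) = 10*w^2 - 4*w - 3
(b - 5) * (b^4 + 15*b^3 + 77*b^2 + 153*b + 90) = b^5 + 10*b^4 + 2*b^3 - 232*b^2 - 675*b - 450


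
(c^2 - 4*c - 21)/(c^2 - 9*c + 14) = (c + 3)/(c - 2)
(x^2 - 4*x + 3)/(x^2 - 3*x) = (x - 1)/x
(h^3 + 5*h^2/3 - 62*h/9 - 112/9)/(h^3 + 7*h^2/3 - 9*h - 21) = (3*h^2 - 2*h - 16)/(3*(h^2 - 9))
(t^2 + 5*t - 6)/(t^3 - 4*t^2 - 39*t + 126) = (t - 1)/(t^2 - 10*t + 21)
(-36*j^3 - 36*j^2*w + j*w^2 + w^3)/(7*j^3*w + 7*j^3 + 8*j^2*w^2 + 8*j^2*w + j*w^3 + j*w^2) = (-36*j^2 + w^2)/(j*(7*j*w + 7*j + w^2 + w))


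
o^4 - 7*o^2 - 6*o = o*(o - 3)*(o + 1)*(o + 2)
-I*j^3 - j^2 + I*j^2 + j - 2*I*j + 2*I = (j - 1)*(j - 2*I)*(-I*j + 1)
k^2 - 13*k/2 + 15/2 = (k - 5)*(k - 3/2)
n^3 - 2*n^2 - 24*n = n*(n - 6)*(n + 4)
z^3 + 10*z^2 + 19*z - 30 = (z - 1)*(z + 5)*(z + 6)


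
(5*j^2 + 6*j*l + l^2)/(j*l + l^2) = (5*j + l)/l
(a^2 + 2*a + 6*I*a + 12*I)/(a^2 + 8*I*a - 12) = (a + 2)/(a + 2*I)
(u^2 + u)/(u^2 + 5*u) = (u + 1)/(u + 5)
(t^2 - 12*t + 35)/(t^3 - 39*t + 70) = (t - 7)/(t^2 + 5*t - 14)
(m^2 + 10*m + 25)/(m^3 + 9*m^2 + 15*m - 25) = 1/(m - 1)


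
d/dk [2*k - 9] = 2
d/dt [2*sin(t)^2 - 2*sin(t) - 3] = 2*sin(2*t) - 2*cos(t)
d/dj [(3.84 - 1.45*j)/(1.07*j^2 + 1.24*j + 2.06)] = (1.5515*j^2 - 8.2176*j - 7.7486)/(1.1449*j^4 + 2.6536*j^3 + 5.946*j^2 + 5.1088*j + 4.2436)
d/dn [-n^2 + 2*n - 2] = 2 - 2*n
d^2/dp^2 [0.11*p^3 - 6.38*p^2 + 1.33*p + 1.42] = 0.66*p - 12.76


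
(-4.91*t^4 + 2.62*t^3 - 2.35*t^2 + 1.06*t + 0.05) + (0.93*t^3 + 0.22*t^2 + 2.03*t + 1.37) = -4.91*t^4 + 3.55*t^3 - 2.13*t^2 + 3.09*t + 1.42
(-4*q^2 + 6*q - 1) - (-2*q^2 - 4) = -2*q^2 + 6*q + 3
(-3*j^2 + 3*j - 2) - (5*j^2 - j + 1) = -8*j^2 + 4*j - 3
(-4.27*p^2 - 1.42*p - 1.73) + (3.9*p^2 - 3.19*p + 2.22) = -0.37*p^2 - 4.61*p + 0.49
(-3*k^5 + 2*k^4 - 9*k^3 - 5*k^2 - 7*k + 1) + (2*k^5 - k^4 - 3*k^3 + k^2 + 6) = -k^5 + k^4 - 12*k^3 - 4*k^2 - 7*k + 7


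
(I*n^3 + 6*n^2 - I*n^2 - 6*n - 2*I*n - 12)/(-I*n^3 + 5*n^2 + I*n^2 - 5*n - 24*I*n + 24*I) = (-n^3 + n^2*(1 + 6*I) + n*(2 - 6*I) - 12*I)/(n^3 + n^2*(-1 + 5*I) + n*(24 - 5*I) - 24)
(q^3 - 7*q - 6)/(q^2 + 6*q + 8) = (q^2 - 2*q - 3)/(q + 4)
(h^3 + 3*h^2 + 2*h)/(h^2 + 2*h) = h + 1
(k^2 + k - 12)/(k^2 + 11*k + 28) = (k - 3)/(k + 7)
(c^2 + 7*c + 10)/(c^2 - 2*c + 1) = (c^2 + 7*c + 10)/(c^2 - 2*c + 1)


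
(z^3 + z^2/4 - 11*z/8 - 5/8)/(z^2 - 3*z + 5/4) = (8*z^3 + 2*z^2 - 11*z - 5)/(2*(4*z^2 - 12*z + 5))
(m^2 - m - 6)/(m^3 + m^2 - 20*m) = (m^2 - m - 6)/(m*(m^2 + m - 20))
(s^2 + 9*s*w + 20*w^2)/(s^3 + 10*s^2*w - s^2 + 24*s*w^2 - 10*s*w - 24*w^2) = (s + 5*w)/(s^2 + 6*s*w - s - 6*w)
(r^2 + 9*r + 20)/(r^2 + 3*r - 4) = (r + 5)/(r - 1)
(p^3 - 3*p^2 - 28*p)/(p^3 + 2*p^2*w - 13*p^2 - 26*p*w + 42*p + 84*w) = p*(p + 4)/(p^2 + 2*p*w - 6*p - 12*w)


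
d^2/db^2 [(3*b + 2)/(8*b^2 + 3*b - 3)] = 2*((3*b + 2)*(16*b + 3)^2 - (72*b + 25)*(8*b^2 + 3*b - 3))/(8*b^2 + 3*b - 3)^3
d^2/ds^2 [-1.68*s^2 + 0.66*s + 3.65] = -3.36000000000000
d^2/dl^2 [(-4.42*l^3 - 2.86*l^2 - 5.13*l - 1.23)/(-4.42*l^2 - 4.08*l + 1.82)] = (1.13686837721616e-13*l^5 + 2.27373675443232e-13*l^4 + 315.557944*l^3 + 85.2936239999999*l^2 + 468.539448*l + 155.872952)/(86.350888*l^6 + 239.125536*l^5 + 114.06252*l^4 - 129.0096*l^3 - 46.96692*l^2 + 40.543776*l - 6.028568)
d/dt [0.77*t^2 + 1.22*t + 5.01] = 1.54*t + 1.22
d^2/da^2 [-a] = 0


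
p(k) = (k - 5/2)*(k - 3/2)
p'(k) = 2*k - 4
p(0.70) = 1.44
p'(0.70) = -2.60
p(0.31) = 2.61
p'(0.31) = -3.38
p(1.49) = 0.01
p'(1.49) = -1.02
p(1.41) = 0.10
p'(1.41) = -1.18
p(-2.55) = 20.45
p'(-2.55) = -9.10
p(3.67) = 2.54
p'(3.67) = 3.34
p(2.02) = -0.25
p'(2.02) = 0.04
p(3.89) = 3.32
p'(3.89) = 3.78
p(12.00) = 99.75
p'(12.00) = 20.00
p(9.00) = 48.75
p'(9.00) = 14.00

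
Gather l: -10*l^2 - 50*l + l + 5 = -10*l^2 - 49*l + 5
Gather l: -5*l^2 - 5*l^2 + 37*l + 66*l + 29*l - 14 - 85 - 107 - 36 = -10*l^2 + 132*l - 242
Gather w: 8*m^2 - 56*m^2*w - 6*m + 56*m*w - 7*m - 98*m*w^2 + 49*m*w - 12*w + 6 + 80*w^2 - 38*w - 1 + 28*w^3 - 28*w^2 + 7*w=8*m^2 - 13*m + 28*w^3 + w^2*(52 - 98*m) + w*(-56*m^2 + 105*m - 43) + 5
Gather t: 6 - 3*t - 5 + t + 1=2 - 2*t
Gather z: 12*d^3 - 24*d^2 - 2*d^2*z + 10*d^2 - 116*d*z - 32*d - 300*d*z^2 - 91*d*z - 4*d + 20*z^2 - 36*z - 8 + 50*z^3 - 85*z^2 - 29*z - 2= 12*d^3 - 14*d^2 - 36*d + 50*z^3 + z^2*(-300*d - 65) + z*(-2*d^2 - 207*d - 65) - 10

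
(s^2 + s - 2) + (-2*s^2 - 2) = -s^2 + s - 4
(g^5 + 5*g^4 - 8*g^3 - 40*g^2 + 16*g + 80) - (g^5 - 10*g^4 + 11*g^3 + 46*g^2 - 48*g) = 15*g^4 - 19*g^3 - 86*g^2 + 64*g + 80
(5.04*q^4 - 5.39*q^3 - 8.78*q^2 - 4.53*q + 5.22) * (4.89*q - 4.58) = 24.6456*q^5 - 49.4403*q^4 - 18.248*q^3 + 18.0607*q^2 + 46.2732*q - 23.9076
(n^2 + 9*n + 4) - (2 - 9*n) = n^2 + 18*n + 2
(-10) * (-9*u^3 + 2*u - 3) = 90*u^3 - 20*u + 30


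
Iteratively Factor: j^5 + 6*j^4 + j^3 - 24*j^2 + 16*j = (j - 1)*(j^4 + 7*j^3 + 8*j^2 - 16*j) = (j - 1)^2*(j^3 + 8*j^2 + 16*j) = (j - 1)^2*(j + 4)*(j^2 + 4*j) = j*(j - 1)^2*(j + 4)*(j + 4)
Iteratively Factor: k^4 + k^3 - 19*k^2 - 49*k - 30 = (k + 3)*(k^3 - 2*k^2 - 13*k - 10) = (k + 1)*(k + 3)*(k^2 - 3*k - 10) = (k + 1)*(k + 2)*(k + 3)*(k - 5)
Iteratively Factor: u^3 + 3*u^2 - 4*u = (u + 4)*(u^2 - u) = u*(u + 4)*(u - 1)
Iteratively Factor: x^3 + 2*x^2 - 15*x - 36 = (x + 3)*(x^2 - x - 12) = (x + 3)^2*(x - 4)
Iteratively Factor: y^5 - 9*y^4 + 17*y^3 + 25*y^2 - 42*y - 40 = (y - 5)*(y^4 - 4*y^3 - 3*y^2 + 10*y + 8) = (y - 5)*(y - 4)*(y^3 - 3*y - 2) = (y - 5)*(y - 4)*(y + 1)*(y^2 - y - 2) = (y - 5)*(y - 4)*(y + 1)^2*(y - 2)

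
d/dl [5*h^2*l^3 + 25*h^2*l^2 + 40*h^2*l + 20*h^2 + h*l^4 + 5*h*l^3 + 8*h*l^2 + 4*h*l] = h*(15*h*l^2 + 50*h*l + 40*h + 4*l^3 + 15*l^2 + 16*l + 4)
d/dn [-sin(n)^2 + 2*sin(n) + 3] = 2*(1 - sin(n))*cos(n)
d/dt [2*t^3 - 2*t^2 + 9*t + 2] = 6*t^2 - 4*t + 9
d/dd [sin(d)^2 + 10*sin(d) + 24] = 2*(sin(d) + 5)*cos(d)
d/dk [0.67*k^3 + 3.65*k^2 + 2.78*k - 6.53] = 2.01*k^2 + 7.3*k + 2.78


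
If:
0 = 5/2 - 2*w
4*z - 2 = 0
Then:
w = 5/4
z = 1/2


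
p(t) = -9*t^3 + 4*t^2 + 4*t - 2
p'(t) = -27*t^2 + 8*t + 4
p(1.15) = -5.80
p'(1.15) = -22.51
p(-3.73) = 505.79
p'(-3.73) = -401.49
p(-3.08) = 286.59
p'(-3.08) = -276.77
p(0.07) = -1.70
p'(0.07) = 4.43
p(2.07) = -56.41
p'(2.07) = -95.13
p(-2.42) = 139.30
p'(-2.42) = -173.48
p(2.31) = -82.35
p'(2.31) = -121.59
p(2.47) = -103.34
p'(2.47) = -140.96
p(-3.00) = 265.00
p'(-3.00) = -263.00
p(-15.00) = 31213.00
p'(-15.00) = -6191.00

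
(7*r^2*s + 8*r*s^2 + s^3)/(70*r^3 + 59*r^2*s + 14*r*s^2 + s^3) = s*(r + s)/(10*r^2 + 7*r*s + s^2)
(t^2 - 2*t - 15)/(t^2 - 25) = (t + 3)/(t + 5)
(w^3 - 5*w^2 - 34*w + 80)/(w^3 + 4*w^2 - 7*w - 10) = (w - 8)/(w + 1)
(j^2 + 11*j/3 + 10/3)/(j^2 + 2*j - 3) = (3*j^2 + 11*j + 10)/(3*(j^2 + 2*j - 3))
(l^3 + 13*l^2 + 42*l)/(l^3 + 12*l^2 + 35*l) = (l + 6)/(l + 5)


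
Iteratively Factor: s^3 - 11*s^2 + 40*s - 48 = (s - 3)*(s^2 - 8*s + 16) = (s - 4)*(s - 3)*(s - 4)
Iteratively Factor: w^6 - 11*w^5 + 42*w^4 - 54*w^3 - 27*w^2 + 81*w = (w - 3)*(w^5 - 8*w^4 + 18*w^3 - 27*w) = (w - 3)^2*(w^4 - 5*w^3 + 3*w^2 + 9*w) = w*(w - 3)^2*(w^3 - 5*w^2 + 3*w + 9) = w*(w - 3)^3*(w^2 - 2*w - 3) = w*(w - 3)^4*(w + 1)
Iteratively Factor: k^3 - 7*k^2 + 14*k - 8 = (k - 1)*(k^2 - 6*k + 8) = (k - 4)*(k - 1)*(k - 2)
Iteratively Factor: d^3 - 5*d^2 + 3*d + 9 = (d - 3)*(d^2 - 2*d - 3) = (d - 3)*(d + 1)*(d - 3)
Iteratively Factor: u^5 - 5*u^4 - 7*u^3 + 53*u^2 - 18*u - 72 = (u + 1)*(u^4 - 6*u^3 - u^2 + 54*u - 72) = (u - 2)*(u + 1)*(u^3 - 4*u^2 - 9*u + 36) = (u - 2)*(u + 1)*(u + 3)*(u^2 - 7*u + 12) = (u - 3)*(u - 2)*(u + 1)*(u + 3)*(u - 4)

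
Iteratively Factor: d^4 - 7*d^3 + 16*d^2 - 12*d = (d - 2)*(d^3 - 5*d^2 + 6*d) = (d - 3)*(d - 2)*(d^2 - 2*d) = (d - 3)*(d - 2)^2*(d)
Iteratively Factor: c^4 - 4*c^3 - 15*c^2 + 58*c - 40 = (c - 2)*(c^3 - 2*c^2 - 19*c + 20) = (c - 5)*(c - 2)*(c^2 + 3*c - 4) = (c - 5)*(c - 2)*(c - 1)*(c + 4)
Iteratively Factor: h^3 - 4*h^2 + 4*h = (h - 2)*(h^2 - 2*h) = h*(h - 2)*(h - 2)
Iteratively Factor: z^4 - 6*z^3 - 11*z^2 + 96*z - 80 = (z - 1)*(z^3 - 5*z^2 - 16*z + 80) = (z - 5)*(z - 1)*(z^2 - 16) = (z - 5)*(z - 1)*(z + 4)*(z - 4)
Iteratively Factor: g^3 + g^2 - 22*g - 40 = (g + 4)*(g^2 - 3*g - 10) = (g - 5)*(g + 4)*(g + 2)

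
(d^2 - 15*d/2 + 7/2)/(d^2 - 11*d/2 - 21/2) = (2*d - 1)/(2*d + 3)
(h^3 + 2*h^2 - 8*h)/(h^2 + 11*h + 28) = h*(h - 2)/(h + 7)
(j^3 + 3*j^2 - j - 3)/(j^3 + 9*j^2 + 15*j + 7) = (j^2 + 2*j - 3)/(j^2 + 8*j + 7)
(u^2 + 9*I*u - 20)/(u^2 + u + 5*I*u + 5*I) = (u + 4*I)/(u + 1)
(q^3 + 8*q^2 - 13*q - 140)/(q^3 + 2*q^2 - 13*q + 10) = (q^2 + 3*q - 28)/(q^2 - 3*q + 2)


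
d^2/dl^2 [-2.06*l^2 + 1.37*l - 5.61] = -4.12000000000000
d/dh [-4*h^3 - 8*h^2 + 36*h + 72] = -12*h^2 - 16*h + 36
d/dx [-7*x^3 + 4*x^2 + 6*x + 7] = -21*x^2 + 8*x + 6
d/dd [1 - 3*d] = -3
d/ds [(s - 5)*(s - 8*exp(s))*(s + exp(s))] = (s - 5)*(s - 8*exp(s))*(exp(s) + 1) - (s - 5)*(s + exp(s))*(8*exp(s) - 1) + (s - 8*exp(s))*(s + exp(s))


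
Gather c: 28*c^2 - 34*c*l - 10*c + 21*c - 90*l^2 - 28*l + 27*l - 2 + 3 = 28*c^2 + c*(11 - 34*l) - 90*l^2 - l + 1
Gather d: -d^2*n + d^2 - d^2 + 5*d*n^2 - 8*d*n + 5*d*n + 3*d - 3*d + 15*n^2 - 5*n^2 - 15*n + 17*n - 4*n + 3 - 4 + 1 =-d^2*n + d*(5*n^2 - 3*n) + 10*n^2 - 2*n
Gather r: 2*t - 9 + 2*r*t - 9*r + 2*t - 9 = r*(2*t - 9) + 4*t - 18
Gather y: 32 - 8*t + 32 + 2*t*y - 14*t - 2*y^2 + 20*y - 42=-22*t - 2*y^2 + y*(2*t + 20) + 22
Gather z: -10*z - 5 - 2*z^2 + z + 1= -2*z^2 - 9*z - 4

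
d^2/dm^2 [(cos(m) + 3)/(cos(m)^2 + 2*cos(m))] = (8*(cos(m) + 1)^2*(cos(m) + 3)*sin(m)^2 - (cos(m) + 2)^2*cos(m)^3 + (cos(m) + 2)*(6*cos(m) + 9*cos(2*m) + 2*cos(3*m) - 1)*cos(m))/((cos(m) + 2)^3*cos(m)^3)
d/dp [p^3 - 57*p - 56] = 3*p^2 - 57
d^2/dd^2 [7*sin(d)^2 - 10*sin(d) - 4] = 10*sin(d) + 14*cos(2*d)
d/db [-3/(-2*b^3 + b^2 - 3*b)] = 3*(-6*b^2 + 2*b - 3)/(b^2*(2*b^2 - b + 3)^2)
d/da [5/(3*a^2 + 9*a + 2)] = 15*(-2*a - 3)/(3*a^2 + 9*a + 2)^2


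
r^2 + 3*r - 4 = (r - 1)*(r + 4)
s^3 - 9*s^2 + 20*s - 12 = (s - 6)*(s - 2)*(s - 1)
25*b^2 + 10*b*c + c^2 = (5*b + c)^2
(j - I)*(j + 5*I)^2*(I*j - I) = I*j^4 - 9*j^3 - I*j^3 + 9*j^2 - 15*I*j^2 - 25*j + 15*I*j + 25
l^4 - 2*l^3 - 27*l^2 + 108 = (l - 6)*(l - 2)*(l + 3)^2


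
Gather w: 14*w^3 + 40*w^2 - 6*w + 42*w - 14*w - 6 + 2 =14*w^3 + 40*w^2 + 22*w - 4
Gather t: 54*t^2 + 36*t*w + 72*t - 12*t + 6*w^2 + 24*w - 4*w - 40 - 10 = 54*t^2 + t*(36*w + 60) + 6*w^2 + 20*w - 50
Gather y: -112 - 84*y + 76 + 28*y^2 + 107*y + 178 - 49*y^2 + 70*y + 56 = -21*y^2 + 93*y + 198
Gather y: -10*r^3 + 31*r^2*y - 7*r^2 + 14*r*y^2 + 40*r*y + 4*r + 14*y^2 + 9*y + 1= -10*r^3 - 7*r^2 + 4*r + y^2*(14*r + 14) + y*(31*r^2 + 40*r + 9) + 1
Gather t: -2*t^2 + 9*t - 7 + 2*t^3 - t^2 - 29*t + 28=2*t^3 - 3*t^2 - 20*t + 21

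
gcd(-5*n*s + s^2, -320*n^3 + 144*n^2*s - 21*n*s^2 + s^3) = -5*n + s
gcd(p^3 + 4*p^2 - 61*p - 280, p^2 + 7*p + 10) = p + 5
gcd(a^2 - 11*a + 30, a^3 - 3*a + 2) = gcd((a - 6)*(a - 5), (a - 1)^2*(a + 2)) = 1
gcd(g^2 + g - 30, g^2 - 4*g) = 1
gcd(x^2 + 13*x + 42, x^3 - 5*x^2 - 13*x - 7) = 1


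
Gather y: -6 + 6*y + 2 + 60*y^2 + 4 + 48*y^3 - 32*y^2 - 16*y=48*y^3 + 28*y^2 - 10*y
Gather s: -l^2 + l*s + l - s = -l^2 + l + s*(l - 1)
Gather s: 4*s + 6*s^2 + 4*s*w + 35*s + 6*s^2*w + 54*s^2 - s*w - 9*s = s^2*(6*w + 60) + s*(3*w + 30)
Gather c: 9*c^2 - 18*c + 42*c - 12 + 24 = 9*c^2 + 24*c + 12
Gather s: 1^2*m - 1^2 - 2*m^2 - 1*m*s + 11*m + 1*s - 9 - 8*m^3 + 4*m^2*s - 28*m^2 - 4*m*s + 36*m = -8*m^3 - 30*m^2 + 48*m + s*(4*m^2 - 5*m + 1) - 10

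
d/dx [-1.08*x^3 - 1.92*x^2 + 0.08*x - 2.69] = -3.24*x^2 - 3.84*x + 0.08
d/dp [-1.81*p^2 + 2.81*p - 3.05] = 2.81 - 3.62*p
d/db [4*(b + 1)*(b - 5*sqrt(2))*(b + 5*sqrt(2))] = 12*b^2 + 8*b - 200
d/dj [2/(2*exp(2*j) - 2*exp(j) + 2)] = (1 - 2*exp(j))*exp(j)/(exp(2*j) - exp(j) + 1)^2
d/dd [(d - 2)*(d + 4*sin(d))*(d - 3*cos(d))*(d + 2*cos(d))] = (2 - d)*(d + 4*sin(d))*(d - 3*cos(d))*(2*sin(d) - 1) + (d - 2)*(d + 4*sin(d))*(d + 2*cos(d))*(3*sin(d) + 1) + (d - 2)*(d - 3*cos(d))*(d + 2*cos(d))*(4*cos(d) + 1) + (d + 4*sin(d))*(d - 3*cos(d))*(d + 2*cos(d))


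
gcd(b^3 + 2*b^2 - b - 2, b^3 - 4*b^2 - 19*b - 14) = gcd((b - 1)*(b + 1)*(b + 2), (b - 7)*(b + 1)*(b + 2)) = b^2 + 3*b + 2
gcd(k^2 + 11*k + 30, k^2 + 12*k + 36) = k + 6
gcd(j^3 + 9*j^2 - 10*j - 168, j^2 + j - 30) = j + 6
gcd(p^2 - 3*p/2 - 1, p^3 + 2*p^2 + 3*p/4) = p + 1/2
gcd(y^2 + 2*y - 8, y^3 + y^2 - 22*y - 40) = y + 4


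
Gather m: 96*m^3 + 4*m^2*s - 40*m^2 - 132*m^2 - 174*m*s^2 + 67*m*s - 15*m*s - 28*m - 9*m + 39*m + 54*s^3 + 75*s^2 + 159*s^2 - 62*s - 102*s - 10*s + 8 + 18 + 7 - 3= 96*m^3 + m^2*(4*s - 172) + m*(-174*s^2 + 52*s + 2) + 54*s^3 + 234*s^2 - 174*s + 30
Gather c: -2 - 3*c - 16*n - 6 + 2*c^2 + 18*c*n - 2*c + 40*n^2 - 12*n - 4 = 2*c^2 + c*(18*n - 5) + 40*n^2 - 28*n - 12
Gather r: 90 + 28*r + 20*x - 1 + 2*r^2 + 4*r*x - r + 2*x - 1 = 2*r^2 + r*(4*x + 27) + 22*x + 88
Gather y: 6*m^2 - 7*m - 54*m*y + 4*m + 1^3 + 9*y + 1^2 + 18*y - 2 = 6*m^2 - 3*m + y*(27 - 54*m)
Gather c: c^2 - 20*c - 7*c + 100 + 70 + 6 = c^2 - 27*c + 176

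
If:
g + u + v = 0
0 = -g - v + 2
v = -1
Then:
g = 3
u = -2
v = -1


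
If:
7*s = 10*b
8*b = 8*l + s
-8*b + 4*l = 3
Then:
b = -7/11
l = -23/44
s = -10/11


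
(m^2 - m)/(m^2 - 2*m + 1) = m/(m - 1)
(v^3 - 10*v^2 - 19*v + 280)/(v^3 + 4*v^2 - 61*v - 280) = (v - 7)/(v + 7)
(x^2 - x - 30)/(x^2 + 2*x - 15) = (x - 6)/(x - 3)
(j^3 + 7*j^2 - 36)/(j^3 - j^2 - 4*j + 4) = (j^2 + 9*j + 18)/(j^2 + j - 2)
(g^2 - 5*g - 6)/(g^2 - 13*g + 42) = (g + 1)/(g - 7)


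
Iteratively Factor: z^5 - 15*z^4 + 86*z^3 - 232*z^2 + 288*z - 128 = (z - 4)*(z^4 - 11*z^3 + 42*z^2 - 64*z + 32) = (z - 4)*(z - 2)*(z^3 - 9*z^2 + 24*z - 16) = (z - 4)^2*(z - 2)*(z^2 - 5*z + 4) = (z - 4)^2*(z - 2)*(z - 1)*(z - 4)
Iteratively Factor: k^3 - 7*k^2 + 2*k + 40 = (k - 4)*(k^2 - 3*k - 10) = (k - 4)*(k + 2)*(k - 5)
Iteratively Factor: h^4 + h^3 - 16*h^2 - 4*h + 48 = (h + 4)*(h^3 - 3*h^2 - 4*h + 12) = (h + 2)*(h + 4)*(h^2 - 5*h + 6) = (h - 3)*(h + 2)*(h + 4)*(h - 2)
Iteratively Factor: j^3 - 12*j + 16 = (j - 2)*(j^2 + 2*j - 8) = (j - 2)^2*(j + 4)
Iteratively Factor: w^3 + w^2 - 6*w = (w - 2)*(w^2 + 3*w) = (w - 2)*(w + 3)*(w)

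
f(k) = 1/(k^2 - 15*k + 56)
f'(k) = (15 - 2*k)/(k^2 - 15*k + 56)^2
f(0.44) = 0.02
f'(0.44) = 0.01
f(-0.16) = 0.02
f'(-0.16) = 0.00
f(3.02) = 0.05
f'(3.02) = 0.02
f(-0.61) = 0.02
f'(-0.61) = 0.00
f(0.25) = 0.02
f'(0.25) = 0.01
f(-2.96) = 0.01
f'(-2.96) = 0.00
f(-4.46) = 0.01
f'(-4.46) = 0.00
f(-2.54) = 0.01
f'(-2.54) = 0.00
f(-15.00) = 0.00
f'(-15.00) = 0.00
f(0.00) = 0.02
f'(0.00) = 0.00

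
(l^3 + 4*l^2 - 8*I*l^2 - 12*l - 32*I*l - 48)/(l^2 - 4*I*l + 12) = (l^2 + 2*l*(2 - I) - 8*I)/(l + 2*I)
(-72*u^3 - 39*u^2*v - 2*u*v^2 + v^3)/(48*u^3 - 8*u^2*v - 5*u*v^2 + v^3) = (-24*u^2 - 5*u*v + v^2)/(16*u^2 - 8*u*v + v^2)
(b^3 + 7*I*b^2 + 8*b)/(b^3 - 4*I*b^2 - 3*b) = (b + 8*I)/(b - 3*I)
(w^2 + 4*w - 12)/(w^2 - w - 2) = (w + 6)/(w + 1)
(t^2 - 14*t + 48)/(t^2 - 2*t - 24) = (t - 8)/(t + 4)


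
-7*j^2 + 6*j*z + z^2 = (-j + z)*(7*j + z)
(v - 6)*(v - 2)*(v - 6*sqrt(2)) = v^3 - 6*sqrt(2)*v^2 - 8*v^2 + 12*v + 48*sqrt(2)*v - 72*sqrt(2)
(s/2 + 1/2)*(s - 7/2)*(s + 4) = s^3/2 + 3*s^2/4 - 27*s/4 - 7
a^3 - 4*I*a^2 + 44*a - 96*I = (a - 8*I)*(a - 2*I)*(a + 6*I)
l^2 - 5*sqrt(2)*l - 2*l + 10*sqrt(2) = (l - 2)*(l - 5*sqrt(2))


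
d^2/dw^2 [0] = 0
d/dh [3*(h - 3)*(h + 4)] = 6*h + 3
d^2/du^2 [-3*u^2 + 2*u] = -6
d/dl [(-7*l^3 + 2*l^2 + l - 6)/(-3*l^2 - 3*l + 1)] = (21*l^4 + 42*l^3 - 24*l^2 - 32*l - 17)/(9*l^4 + 18*l^3 + 3*l^2 - 6*l + 1)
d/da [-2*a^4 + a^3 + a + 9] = -8*a^3 + 3*a^2 + 1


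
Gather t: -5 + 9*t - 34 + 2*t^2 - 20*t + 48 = 2*t^2 - 11*t + 9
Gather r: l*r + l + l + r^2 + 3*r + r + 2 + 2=2*l + r^2 + r*(l + 4) + 4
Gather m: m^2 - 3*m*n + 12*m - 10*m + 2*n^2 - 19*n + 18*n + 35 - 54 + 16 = m^2 + m*(2 - 3*n) + 2*n^2 - n - 3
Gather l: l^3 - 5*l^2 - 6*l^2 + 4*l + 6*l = l^3 - 11*l^2 + 10*l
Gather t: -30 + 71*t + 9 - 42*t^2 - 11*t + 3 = -42*t^2 + 60*t - 18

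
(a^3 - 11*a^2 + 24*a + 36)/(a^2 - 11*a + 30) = (a^2 - 5*a - 6)/(a - 5)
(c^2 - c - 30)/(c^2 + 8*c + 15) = (c - 6)/(c + 3)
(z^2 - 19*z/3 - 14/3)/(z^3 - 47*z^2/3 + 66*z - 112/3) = (3*z + 2)/(3*z^2 - 26*z + 16)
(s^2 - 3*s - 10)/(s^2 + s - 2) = (s - 5)/(s - 1)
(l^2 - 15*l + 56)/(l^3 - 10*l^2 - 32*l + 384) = (l - 7)/(l^2 - 2*l - 48)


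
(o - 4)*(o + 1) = o^2 - 3*o - 4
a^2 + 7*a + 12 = (a + 3)*(a + 4)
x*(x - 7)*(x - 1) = x^3 - 8*x^2 + 7*x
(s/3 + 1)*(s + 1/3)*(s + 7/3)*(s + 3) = s^4/3 + 26*s^3/9 + 232*s^2/27 + 86*s/9 + 7/3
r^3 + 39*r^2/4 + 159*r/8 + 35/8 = (r + 1/4)*(r + 5/2)*(r + 7)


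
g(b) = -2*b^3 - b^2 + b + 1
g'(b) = -6*b^2 - 2*b + 1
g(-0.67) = 0.48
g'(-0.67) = -0.35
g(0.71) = 0.49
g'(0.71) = -3.44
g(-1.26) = 2.15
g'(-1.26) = -6.01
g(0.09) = 1.08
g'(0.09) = 0.77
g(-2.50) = 23.50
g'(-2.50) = -31.50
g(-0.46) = 0.52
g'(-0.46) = 0.65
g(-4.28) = 135.21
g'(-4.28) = -100.35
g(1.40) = -5.05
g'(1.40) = -13.56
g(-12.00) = 3301.00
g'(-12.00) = -839.00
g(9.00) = -1529.00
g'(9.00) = -503.00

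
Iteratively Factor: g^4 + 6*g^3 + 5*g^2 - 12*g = (g - 1)*(g^3 + 7*g^2 + 12*g) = (g - 1)*(g + 3)*(g^2 + 4*g) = (g - 1)*(g + 3)*(g + 4)*(g)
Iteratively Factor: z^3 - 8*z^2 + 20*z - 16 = (z - 2)*(z^2 - 6*z + 8) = (z - 2)^2*(z - 4)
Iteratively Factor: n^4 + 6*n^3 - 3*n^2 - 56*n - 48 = (n + 4)*(n^3 + 2*n^2 - 11*n - 12) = (n - 3)*(n + 4)*(n^2 + 5*n + 4) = (n - 3)*(n + 4)^2*(n + 1)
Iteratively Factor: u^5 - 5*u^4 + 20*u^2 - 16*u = (u)*(u^4 - 5*u^3 + 20*u - 16) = u*(u - 2)*(u^3 - 3*u^2 - 6*u + 8) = u*(u - 2)*(u + 2)*(u^2 - 5*u + 4) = u*(u - 4)*(u - 2)*(u + 2)*(u - 1)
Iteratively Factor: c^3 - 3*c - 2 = (c + 1)*(c^2 - c - 2) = (c - 2)*(c + 1)*(c + 1)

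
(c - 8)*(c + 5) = c^2 - 3*c - 40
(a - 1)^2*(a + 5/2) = a^3 + a^2/2 - 4*a + 5/2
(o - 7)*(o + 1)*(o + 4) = o^3 - 2*o^2 - 31*o - 28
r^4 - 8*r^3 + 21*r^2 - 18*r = r*(r - 3)^2*(r - 2)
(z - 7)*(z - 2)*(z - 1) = z^3 - 10*z^2 + 23*z - 14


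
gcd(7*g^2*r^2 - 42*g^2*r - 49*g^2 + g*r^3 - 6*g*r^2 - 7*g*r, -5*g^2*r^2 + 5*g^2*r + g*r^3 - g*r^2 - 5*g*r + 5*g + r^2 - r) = 1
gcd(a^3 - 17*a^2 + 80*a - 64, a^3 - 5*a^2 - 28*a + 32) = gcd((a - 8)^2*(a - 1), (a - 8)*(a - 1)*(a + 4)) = a^2 - 9*a + 8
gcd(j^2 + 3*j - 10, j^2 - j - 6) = 1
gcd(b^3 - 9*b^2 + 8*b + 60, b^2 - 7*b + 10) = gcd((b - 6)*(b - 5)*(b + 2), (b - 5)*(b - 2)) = b - 5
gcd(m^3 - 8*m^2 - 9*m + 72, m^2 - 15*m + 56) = m - 8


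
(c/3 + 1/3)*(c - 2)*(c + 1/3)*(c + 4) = c^4/3 + 10*c^3/9 - 5*c^2/3 - 10*c/3 - 8/9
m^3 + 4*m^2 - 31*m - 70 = (m - 5)*(m + 2)*(m + 7)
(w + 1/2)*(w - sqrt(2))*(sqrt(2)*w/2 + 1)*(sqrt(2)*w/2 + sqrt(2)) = w^4/2 + 5*w^3/4 - w^2/2 - 5*w/2 - 1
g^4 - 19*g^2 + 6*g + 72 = (g - 3)^2*(g + 2)*(g + 4)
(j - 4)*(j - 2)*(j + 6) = j^3 - 28*j + 48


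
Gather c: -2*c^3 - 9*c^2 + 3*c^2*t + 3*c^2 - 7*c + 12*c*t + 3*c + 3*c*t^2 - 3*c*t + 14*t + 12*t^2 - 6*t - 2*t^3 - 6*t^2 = -2*c^3 + c^2*(3*t - 6) + c*(3*t^2 + 9*t - 4) - 2*t^3 + 6*t^2 + 8*t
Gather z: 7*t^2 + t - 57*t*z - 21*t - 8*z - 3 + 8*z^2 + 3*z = 7*t^2 - 20*t + 8*z^2 + z*(-57*t - 5) - 3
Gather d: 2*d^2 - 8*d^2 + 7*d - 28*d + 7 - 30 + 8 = -6*d^2 - 21*d - 15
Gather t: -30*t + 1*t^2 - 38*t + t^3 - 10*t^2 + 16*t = t^3 - 9*t^2 - 52*t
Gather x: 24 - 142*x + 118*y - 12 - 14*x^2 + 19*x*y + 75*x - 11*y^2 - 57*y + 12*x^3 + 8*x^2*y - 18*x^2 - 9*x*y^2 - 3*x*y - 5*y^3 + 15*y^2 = 12*x^3 + x^2*(8*y - 32) + x*(-9*y^2 + 16*y - 67) - 5*y^3 + 4*y^2 + 61*y + 12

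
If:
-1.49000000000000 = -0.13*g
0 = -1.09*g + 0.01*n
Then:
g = 11.46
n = 1249.31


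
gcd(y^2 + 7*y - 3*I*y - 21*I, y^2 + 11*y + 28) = y + 7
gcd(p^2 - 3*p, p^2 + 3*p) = p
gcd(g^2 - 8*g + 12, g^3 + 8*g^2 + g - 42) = g - 2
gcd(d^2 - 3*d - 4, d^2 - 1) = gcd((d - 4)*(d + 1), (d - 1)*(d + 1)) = d + 1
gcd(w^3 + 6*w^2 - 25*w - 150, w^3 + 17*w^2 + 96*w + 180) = w^2 + 11*w + 30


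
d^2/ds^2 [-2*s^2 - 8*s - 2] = -4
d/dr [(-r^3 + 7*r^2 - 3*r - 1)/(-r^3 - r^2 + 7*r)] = (8*r^4 - 20*r^3 + 43*r^2 - 2*r + 7)/(r^2*(r^4 + 2*r^3 - 13*r^2 - 14*r + 49))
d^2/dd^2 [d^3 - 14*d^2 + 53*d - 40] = 6*d - 28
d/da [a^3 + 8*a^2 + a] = 3*a^2 + 16*a + 1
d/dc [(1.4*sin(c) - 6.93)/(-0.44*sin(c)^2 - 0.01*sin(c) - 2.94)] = (0.616*sin(c)^2 - 6.0984*sin(c) - 4.1853)*cos(c)/(0.1936*sin(c)^4 + 0.0088*sin(c)^3 + 2.5873*sin(c)^2 + 0.0588*sin(c) + 8.6436)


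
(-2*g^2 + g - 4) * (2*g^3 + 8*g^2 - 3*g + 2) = -4*g^5 - 14*g^4 + 6*g^3 - 39*g^2 + 14*g - 8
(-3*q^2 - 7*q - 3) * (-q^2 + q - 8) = 3*q^4 + 4*q^3 + 20*q^2 + 53*q + 24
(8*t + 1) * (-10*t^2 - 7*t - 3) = -80*t^3 - 66*t^2 - 31*t - 3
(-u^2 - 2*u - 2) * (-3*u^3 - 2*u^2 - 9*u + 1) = 3*u^5 + 8*u^4 + 19*u^3 + 21*u^2 + 16*u - 2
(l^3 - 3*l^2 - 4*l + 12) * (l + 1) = l^4 - 2*l^3 - 7*l^2 + 8*l + 12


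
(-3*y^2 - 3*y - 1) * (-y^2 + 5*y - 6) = 3*y^4 - 12*y^3 + 4*y^2 + 13*y + 6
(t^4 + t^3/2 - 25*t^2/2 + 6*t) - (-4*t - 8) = t^4 + t^3/2 - 25*t^2/2 + 10*t + 8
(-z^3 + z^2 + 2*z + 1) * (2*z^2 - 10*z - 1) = -2*z^5 + 12*z^4 - 5*z^3 - 19*z^2 - 12*z - 1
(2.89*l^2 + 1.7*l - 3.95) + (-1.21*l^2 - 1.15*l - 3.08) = 1.68*l^2 + 0.55*l - 7.03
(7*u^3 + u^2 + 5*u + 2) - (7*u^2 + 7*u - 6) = 7*u^3 - 6*u^2 - 2*u + 8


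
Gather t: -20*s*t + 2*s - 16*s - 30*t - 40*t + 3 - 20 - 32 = -14*s + t*(-20*s - 70) - 49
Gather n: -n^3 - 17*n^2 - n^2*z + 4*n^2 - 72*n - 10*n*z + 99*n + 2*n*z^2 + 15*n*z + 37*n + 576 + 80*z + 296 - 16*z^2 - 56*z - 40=-n^3 + n^2*(-z - 13) + n*(2*z^2 + 5*z + 64) - 16*z^2 + 24*z + 832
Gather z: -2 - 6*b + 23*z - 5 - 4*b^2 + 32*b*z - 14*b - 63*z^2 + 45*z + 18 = -4*b^2 - 20*b - 63*z^2 + z*(32*b + 68) + 11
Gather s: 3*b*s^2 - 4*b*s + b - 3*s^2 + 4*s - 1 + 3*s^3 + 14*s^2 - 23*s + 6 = b + 3*s^3 + s^2*(3*b + 11) + s*(-4*b - 19) + 5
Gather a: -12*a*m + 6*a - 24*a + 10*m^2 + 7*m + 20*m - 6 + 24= a*(-12*m - 18) + 10*m^2 + 27*m + 18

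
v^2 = v^2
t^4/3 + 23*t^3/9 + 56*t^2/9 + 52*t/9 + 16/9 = (t/3 + 1/3)*(t + 2/3)*(t + 2)*(t + 4)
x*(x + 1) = x^2 + x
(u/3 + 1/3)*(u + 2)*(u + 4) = u^3/3 + 7*u^2/3 + 14*u/3 + 8/3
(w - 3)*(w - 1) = w^2 - 4*w + 3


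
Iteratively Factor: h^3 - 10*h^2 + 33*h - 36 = (h - 3)*(h^2 - 7*h + 12) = (h - 3)^2*(h - 4)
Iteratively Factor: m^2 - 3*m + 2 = (m - 1)*(m - 2)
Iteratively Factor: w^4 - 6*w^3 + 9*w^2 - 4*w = (w - 1)*(w^3 - 5*w^2 + 4*w) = (w - 1)^2*(w^2 - 4*w) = (w - 4)*(w - 1)^2*(w)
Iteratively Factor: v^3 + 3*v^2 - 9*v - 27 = (v + 3)*(v^2 - 9) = (v - 3)*(v + 3)*(v + 3)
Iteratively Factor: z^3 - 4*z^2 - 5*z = (z - 5)*(z^2 + z) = z*(z - 5)*(z + 1)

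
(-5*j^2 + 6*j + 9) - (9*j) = -5*j^2 - 3*j + 9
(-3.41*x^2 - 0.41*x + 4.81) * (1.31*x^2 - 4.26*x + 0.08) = -4.4671*x^4 + 13.9895*x^3 + 7.7749*x^2 - 20.5234*x + 0.3848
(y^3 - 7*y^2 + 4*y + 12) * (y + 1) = y^4 - 6*y^3 - 3*y^2 + 16*y + 12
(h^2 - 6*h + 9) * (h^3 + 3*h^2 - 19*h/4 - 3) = h^5 - 3*h^4 - 55*h^3/4 + 105*h^2/2 - 99*h/4 - 27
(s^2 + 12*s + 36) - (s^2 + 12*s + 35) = 1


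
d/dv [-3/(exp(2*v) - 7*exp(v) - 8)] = (6*exp(v) - 21)*exp(v)/(-exp(2*v) + 7*exp(v) + 8)^2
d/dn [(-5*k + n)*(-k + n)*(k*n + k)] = k*(5*k^2 - 12*k*n - 6*k + 3*n^2 + 2*n)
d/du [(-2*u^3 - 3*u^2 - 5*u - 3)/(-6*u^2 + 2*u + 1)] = (12*u^4 - 8*u^3 - 42*u^2 - 42*u + 1)/(36*u^4 - 24*u^3 - 8*u^2 + 4*u + 1)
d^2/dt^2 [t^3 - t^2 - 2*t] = 6*t - 2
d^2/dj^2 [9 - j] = 0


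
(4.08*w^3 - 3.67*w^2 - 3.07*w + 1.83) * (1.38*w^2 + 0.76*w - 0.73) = 5.6304*w^5 - 1.9638*w^4 - 10.0042*w^3 + 2.8713*w^2 + 3.6319*w - 1.3359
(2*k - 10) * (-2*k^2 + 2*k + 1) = -4*k^3 + 24*k^2 - 18*k - 10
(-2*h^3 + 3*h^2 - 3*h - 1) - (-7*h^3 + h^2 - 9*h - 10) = 5*h^3 + 2*h^2 + 6*h + 9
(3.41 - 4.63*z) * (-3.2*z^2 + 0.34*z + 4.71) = 14.816*z^3 - 12.4862*z^2 - 20.6479*z + 16.0611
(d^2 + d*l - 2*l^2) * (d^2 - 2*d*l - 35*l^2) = d^4 - d^3*l - 39*d^2*l^2 - 31*d*l^3 + 70*l^4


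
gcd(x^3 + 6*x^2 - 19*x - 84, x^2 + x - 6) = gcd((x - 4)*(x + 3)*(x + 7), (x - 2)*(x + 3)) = x + 3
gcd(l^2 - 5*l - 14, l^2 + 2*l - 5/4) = 1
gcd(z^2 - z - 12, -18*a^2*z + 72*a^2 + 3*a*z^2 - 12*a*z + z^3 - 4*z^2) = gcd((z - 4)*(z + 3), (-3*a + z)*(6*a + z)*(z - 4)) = z - 4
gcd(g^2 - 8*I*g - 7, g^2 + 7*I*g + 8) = g - I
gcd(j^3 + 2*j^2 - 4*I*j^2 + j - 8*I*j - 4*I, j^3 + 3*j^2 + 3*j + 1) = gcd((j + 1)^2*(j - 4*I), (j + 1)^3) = j^2 + 2*j + 1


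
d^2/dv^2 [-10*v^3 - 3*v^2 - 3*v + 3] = -60*v - 6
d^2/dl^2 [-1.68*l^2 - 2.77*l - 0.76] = -3.36000000000000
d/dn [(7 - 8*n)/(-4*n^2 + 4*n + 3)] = 4*(-8*n^2 + 14*n - 13)/(16*n^4 - 32*n^3 - 8*n^2 + 24*n + 9)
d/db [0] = 0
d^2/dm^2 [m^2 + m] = 2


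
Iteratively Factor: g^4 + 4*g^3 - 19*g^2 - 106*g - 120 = (g + 4)*(g^3 - 19*g - 30) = (g - 5)*(g + 4)*(g^2 + 5*g + 6) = (g - 5)*(g + 2)*(g + 4)*(g + 3)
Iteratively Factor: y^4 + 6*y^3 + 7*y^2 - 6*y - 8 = (y - 1)*(y^3 + 7*y^2 + 14*y + 8) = (y - 1)*(y + 2)*(y^2 + 5*y + 4) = (y - 1)*(y + 2)*(y + 4)*(y + 1)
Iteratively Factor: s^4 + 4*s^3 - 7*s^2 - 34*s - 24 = (s - 3)*(s^3 + 7*s^2 + 14*s + 8) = (s - 3)*(s + 1)*(s^2 + 6*s + 8) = (s - 3)*(s + 1)*(s + 4)*(s + 2)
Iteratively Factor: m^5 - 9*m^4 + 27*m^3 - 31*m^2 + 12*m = (m - 4)*(m^4 - 5*m^3 + 7*m^2 - 3*m) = (m - 4)*(m - 3)*(m^3 - 2*m^2 + m) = (m - 4)*(m - 3)*(m - 1)*(m^2 - m) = m*(m - 4)*(m - 3)*(m - 1)*(m - 1)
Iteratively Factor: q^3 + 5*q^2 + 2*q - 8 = (q + 4)*(q^2 + q - 2) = (q + 2)*(q + 4)*(q - 1)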